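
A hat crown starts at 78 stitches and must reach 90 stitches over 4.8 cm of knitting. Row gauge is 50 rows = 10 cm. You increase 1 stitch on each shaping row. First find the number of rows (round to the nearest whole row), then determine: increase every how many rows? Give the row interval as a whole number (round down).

Increase every 2nd row.

Rows = 4.8 × 5 = 24.0 → 24 rows.
Stitches to add: 12 → 12 shaping rows (at 1 st each).
24 / 12 = 2.00 → every 2 rows.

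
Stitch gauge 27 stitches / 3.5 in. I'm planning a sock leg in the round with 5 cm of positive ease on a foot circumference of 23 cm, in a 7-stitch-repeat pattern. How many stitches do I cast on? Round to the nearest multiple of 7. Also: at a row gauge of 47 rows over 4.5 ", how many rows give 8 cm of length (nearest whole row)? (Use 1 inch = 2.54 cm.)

Cast on 84 stitches; work 33 rows.

Finished = 23 + 5 = 28 cm.
28 cm × 1/2.54 = 11.02 inches.
27/3.5 = 7.714 sts per in; 11.02 × 7.714 = 85.04 sts.
Nearest multiple of 7 → 84.
8 cm = 3.15 inches; × 10.444 = 32.90 → 33 rows.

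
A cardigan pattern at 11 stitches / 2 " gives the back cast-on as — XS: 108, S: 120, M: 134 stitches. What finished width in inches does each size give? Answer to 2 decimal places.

XS 19.64 inches; S 21.82 inches; M 24.36 inches.

11/2 = 5.5 sts per in.
XS: 108 / 5.5 = 19.636 → 19.64 in.
S: 120 / 5.5 = 21.818 → 21.82 in.
M: 134 / 5.5 = 24.364 → 24.36 in.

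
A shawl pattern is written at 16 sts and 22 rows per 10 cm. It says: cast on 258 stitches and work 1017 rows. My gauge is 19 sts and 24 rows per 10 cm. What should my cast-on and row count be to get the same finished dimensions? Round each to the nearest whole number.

Stitches: 258 × 19/16 = 306.38 → 306.
Rows: 1017 × 24/22 = 1109.45 → 1109.

Cast on 306 stitches; work 1109 rows.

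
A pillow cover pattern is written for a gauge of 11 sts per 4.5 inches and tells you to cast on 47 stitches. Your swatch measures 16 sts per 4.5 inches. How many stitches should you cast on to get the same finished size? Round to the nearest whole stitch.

Scale factor = 16 / 11 = 1.455.
47 × 16 / 11 = 68.36 sts.
→ 68 sts.

Cast on 68 stitches.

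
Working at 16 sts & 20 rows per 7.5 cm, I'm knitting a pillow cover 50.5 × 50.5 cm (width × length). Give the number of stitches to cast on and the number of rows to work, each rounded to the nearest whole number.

Cast on 108 stitches and work 135 rows.

Stitch gauge = 16/7.5 = 2.133 sts/cm; 50.5 × 2.133 = 107.73 → 108 sts.
Row gauge = 20/7.5 = 2.667 rows/cm; 50.5 × 2.667 = 134.67 → 135 rows.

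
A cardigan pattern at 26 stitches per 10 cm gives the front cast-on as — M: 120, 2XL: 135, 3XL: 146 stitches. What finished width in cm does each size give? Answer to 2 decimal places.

M 46.15 cm; 2XL 51.92 cm; 3XL 56.15 cm.

26/10 = 2.6 sts per cm.
M: 120 / 2.6 = 46.154 → 46.15 cm.
2XL: 135 / 2.6 = 51.923 → 51.92 cm.
3XL: 146 / 2.6 = 56.154 → 56.15 cm.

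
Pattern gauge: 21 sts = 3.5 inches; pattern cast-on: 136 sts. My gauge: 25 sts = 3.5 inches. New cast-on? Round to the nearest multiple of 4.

CO 160 sts.

Scale factor = 25 / 21 = 1.190.
136 × 25 / 21 = 161.90 sts.
→ 160 sts.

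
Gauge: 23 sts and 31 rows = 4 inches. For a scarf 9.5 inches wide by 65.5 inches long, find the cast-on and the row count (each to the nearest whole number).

Cast on 55 stitches and work 508 rows.

Stitch gauge = 23/4 = 5.75 sts/in; 9.5 × 5.75 = 54.62 → 55 sts.
Row gauge = 31/4 = 7.75 rows/in; 65.5 × 7.75 = 507.62 → 508 rows.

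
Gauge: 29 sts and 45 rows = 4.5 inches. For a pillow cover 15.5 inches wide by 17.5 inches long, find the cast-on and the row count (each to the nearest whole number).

Cast on 100 stitches and work 175 rows.

Stitch gauge = 29/4.5 = 6.444 sts/in; 15.5 × 6.444 = 99.89 → 100 sts.
Row gauge = 45/4.5 = 10 rows/in; 17.5 × 10 = 175.00 → 175 rows.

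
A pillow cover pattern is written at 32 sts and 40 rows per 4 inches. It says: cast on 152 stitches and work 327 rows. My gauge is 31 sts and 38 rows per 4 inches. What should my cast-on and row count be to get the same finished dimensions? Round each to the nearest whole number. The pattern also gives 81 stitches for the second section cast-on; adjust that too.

Stitches: 152 × 31/32 = 147.25 → 147.
Rows: 327 × 38/40 = 310.65 → 311.
second section cast-on: 81 × 31/32 = 78.47 → 78.

Cast on 147 stitches; work 311 rows; second section cast-on 78 stitches.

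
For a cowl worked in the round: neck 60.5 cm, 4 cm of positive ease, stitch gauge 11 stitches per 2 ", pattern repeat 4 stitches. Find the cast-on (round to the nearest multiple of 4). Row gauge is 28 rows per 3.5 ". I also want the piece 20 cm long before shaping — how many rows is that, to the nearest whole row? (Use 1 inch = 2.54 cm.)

Finished = 60.5 + 4 = 64.5 cm.
64.5 cm × 1/2.54 = 25.39 inches.
11/2 = 5.5 sts per in; 25.39 × 5.5 = 139.67 sts.
Nearest multiple of 4 → 140.
20 cm = 7.87 inches; × 8 = 62.99 → 63 rows.

Cast on 140 stitches; work 63 rows.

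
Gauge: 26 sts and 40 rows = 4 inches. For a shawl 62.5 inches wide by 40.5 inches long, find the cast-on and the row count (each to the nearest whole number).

Cast on 406 stitches and work 405 rows.

Stitch gauge = 26/4 = 6.5 sts/in; 62.5 × 6.5 = 406.25 → 406 sts.
Row gauge = 40/4 = 10 rows/in; 40.5 × 10 = 405.00 → 405 rows.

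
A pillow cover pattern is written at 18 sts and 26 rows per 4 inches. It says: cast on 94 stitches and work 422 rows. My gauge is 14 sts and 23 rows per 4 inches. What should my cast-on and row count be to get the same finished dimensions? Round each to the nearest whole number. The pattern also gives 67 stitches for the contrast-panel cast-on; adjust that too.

Cast on 73 stitches; work 373 rows; contrast-panel cast-on 52 stitches.

Stitches: 94 × 14/18 = 73.11 → 73.
Rows: 422 × 23/26 = 373.31 → 373.
contrast-panel cast-on: 67 × 14/18 = 52.11 → 52.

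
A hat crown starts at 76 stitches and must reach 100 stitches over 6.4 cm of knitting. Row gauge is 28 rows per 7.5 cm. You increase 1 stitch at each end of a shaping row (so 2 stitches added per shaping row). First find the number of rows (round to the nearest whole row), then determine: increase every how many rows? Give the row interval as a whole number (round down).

Increase every 2nd row.

Rows = 6.4 × 3.733 = 23.9 → 24 rows.
Stitches to add: 24 → 12 shaping rows (at 2 st each).
24 / 12 = 2.00 → every 2 rows.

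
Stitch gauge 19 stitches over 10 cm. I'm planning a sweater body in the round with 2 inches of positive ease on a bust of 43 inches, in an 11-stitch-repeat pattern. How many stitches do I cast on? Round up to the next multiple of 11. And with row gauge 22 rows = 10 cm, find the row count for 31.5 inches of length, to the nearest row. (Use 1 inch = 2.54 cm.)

Finished = 43 + 2 = 45 inches.
45 inches × 2.54 = 114.30 cm.
19/10 = 1.9 sts per cm; 114.30 × 1.9 = 217.17 sts.
Next multiple of 11 → 220.
31.5 inches = 80.01 cm; × 2.2 = 176.02 → 176 rows.

Cast on 220 stitches; work 176 rows.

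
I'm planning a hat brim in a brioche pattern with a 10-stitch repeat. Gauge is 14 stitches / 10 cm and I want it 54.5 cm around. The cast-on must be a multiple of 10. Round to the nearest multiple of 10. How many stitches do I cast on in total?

14 / 10 = 1.4 sts per cm.
54.5 × 1.4 = 76.30 sts.
Nearest multiple of 10: 80.

CO 80 sts.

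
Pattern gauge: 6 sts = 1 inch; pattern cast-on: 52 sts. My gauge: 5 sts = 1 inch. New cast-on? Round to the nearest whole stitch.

Scale factor = 5 / 6 = 0.833.
52 × 5 / 6 = 43.33 sts.
→ 43 sts.

43 stitches.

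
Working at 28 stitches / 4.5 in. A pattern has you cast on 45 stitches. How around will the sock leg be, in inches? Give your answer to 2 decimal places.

28 stitches / 4.5 inch = 6.222 stitches per inch.
45 / 6.222 = 7.232 inches.

7.23 inches.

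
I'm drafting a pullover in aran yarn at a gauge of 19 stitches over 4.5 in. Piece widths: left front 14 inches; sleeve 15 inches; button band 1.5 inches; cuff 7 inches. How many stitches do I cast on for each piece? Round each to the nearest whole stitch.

left front 59; sleeve 63; button band 6; cuff 30.

Rate = 19/4.5 = 4.222 sts per in.
left front: 14 × 4.222 = 59.11 → 59.
sleeve: 15 × 4.222 = 63.33 → 63.
button band: 1.5 × 4.222 = 6.33 → 6.
cuff: 7 × 4.222 = 29.56 → 30.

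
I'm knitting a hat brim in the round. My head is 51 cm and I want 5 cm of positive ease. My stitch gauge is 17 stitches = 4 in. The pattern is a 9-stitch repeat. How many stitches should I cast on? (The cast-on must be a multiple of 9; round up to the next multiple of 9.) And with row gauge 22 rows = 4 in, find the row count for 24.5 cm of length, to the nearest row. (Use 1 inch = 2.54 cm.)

Finished = 51 + 5 = 56 cm.
56 cm × 1/2.54 = 22.05 inches.
17/4 = 4.25 sts per in; 22.05 × 4.25 = 93.70 sts.
Next multiple of 9 → 99.
24.5 cm = 9.65 inches; × 5.5 = 53.05 → 53 rows.

Cast on 99 stitches; work 53 rows.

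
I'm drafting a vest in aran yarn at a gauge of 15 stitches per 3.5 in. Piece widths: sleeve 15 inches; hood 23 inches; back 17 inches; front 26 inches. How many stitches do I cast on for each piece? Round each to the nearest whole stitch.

Rate = 15/3.5 = 4.286 sts per in.
sleeve: 15 × 4.286 = 64.29 → 64.
hood: 23 × 4.286 = 98.57 → 99.
back: 17 × 4.286 = 72.86 → 73.
front: 26 × 4.286 = 111.43 → 111.

sleeve 64; hood 99; back 73; front 111.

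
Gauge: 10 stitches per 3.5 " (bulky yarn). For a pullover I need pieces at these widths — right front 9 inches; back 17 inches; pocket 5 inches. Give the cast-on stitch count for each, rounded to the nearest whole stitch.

Rate = 10/3.5 = 2.857 sts per in.
right front: 9 × 2.857 = 25.71 → 26.
back: 17 × 2.857 = 48.57 → 49.
pocket: 5 × 2.857 = 14.29 → 14.

right front 26; back 49; pocket 14.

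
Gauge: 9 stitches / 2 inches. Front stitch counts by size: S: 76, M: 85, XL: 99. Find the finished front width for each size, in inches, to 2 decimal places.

9/2 = 4.5 sts per in.
S: 76 / 4.5 = 16.889 → 16.89 in.
M: 85 / 4.5 = 18.889 → 18.89 in.
XL: 99 / 4.5 = 22.000 → 22.00 in.

S 16.89 inches; M 18.89 inches; XL 22.00 inches.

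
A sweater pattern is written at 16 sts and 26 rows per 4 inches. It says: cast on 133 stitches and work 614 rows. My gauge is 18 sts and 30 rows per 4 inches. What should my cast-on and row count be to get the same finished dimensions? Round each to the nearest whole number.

Cast on 150 stitches; work 708 rows.

Stitches: 133 × 18/16 = 149.62 → 150.
Rows: 614 × 30/26 = 708.46 → 708.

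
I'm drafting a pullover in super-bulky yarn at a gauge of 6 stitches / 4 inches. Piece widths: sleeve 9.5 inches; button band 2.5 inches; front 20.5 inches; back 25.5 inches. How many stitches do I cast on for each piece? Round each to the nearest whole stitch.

Rate = 6/4 = 1.5 sts per in.
sleeve: 9.5 × 1.5 = 14.25 → 14.
button band: 2.5 × 1.5 = 3.75 → 4.
front: 20.5 × 1.5 = 30.75 → 31.
back: 25.5 × 1.5 = 38.25 → 38.

sleeve 14; button band 4; front 31; back 38.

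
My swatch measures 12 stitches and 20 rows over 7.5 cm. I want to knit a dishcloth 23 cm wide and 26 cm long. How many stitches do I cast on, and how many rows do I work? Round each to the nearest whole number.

Stitch gauge = 12/7.5 = 1.6 sts/cm; 23 × 1.6 = 36.80 → 37 sts.
Row gauge = 20/7.5 = 2.667 rows/cm; 26 × 2.667 = 69.33 → 69 rows.

Cast on 37 stitches and work 69 rows.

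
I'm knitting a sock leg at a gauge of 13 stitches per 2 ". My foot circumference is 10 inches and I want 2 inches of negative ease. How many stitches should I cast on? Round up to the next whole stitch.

Cast on 52 stitches.

Finished = 10 − 2 = 8 in.
13 / 2 = 6.5 sts per inch.
8.00 × 6.5 = 52.00 sts.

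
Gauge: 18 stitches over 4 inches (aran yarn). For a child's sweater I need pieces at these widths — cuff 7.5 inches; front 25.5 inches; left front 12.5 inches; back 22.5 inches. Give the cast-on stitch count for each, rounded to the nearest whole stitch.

cuff 34; front 115; left front 56; back 101.

Rate = 18/4 = 4.5 sts per in.
cuff: 7.5 × 4.5 = 33.75 → 34.
front: 25.5 × 4.5 = 114.75 → 115.
left front: 12.5 × 4.5 = 56.25 → 56.
back: 22.5 × 4.5 = 101.25 → 101.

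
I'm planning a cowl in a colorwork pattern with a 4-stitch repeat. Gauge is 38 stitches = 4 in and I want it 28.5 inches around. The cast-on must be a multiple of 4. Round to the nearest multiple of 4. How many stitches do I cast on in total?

38 / 4 = 9.5 sts per inch.
28.5 × 9.5 = 270.75 sts.
Nearest multiple of 4: 272.

CO 272 sts.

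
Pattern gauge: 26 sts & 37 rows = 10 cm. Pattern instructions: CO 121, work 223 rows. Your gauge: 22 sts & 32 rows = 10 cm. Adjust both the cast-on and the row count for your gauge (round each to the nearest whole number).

Stitches: 121 × 22/26 = 102.38 → 102.
Rows: 223 × 32/37 = 192.86 → 193.

Cast on 102 stitches; work 193 rows.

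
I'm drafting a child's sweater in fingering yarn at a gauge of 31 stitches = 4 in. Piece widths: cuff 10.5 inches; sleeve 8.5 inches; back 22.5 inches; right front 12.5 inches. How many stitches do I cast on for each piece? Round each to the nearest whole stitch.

Rate = 31/4 = 7.75 sts per in.
cuff: 10.5 × 7.75 = 81.38 → 81.
sleeve: 8.5 × 7.75 = 65.88 → 66.
back: 22.5 × 7.75 = 174.38 → 174.
right front: 12.5 × 7.75 = 96.88 → 97.

cuff 81; sleeve 66; back 174; right front 97.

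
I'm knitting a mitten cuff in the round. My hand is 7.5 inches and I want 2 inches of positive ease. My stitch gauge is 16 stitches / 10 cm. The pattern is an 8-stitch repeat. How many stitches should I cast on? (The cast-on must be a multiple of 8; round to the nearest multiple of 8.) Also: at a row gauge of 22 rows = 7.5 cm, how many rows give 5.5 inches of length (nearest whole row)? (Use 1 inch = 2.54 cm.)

Cast on 40 stitches; work 41 rows.

Finished = 7.5 + 2 = 9.5 inches.
9.5 inches × 2.54 = 24.13 cm.
16/10 = 1.6 sts per cm; 24.13 × 1.6 = 38.61 sts.
Nearest multiple of 8 → 40.
5.5 inches = 13.97 cm; × 2.933 = 40.98 → 41 rows.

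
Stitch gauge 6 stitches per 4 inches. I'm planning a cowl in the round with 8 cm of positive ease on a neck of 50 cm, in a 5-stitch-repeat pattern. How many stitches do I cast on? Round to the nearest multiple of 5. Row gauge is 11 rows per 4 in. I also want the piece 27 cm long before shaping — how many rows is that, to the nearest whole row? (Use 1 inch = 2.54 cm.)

Finished = 50 + 8 = 58 cm.
58 cm × 1/2.54 = 22.83 inches.
6/4 = 1.5 sts per in; 22.83 × 1.5 = 34.25 sts.
Nearest multiple of 5 → 35.
27 cm = 10.63 inches; × 2.75 = 29.23 → 29 rows.

Cast on 35 stitches; work 29 rows.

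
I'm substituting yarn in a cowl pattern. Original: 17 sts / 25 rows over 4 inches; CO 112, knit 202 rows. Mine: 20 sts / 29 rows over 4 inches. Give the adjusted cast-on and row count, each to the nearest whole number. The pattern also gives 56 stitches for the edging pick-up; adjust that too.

Cast on 132 stitches; work 234 rows; edging pick-up 66 stitches.

Stitches: 112 × 20/17 = 131.76 → 132.
Rows: 202 × 29/25 = 234.32 → 234.
edging pick-up: 56 × 20/17 = 65.88 → 66.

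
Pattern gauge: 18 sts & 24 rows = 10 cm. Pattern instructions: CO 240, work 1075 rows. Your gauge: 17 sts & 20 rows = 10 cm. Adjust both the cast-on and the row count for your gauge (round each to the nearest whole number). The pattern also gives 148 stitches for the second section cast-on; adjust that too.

Cast on 227 stitches; work 896 rows; second section cast-on 140 stitches.

Stitches: 240 × 17/18 = 226.67 → 227.
Rows: 1075 × 20/24 = 895.83 → 896.
second section cast-on: 148 × 17/18 = 139.78 → 140.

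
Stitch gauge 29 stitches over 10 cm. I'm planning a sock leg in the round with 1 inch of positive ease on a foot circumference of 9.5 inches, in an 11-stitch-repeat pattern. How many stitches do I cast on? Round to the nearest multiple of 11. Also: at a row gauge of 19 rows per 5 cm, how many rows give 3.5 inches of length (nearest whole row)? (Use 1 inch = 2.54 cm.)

Cast on 77 stitches; work 34 rows.

Finished = 9.5 + 1 = 10.5 inches.
10.5 inches × 2.54 = 26.67 cm.
29/10 = 2.9 sts per cm; 26.67 × 2.9 = 77.34 sts.
Nearest multiple of 11 → 77.
3.5 inches = 8.89 cm; × 3.8 = 33.78 → 34 rows.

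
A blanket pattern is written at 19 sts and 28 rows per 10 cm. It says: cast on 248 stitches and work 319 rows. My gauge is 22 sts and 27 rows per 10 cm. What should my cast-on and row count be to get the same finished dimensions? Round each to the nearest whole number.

Stitches: 248 × 22/19 = 287.16 → 287.
Rows: 319 × 27/28 = 307.61 → 308.

Cast on 287 stitches; work 308 rows.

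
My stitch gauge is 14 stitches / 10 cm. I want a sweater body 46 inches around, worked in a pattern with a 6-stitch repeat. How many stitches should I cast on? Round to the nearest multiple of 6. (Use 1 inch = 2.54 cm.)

46 in = 46 × 2.54 = 116.84 cm.
14 / 10 = 1.4 sts/cm.
116.84 × 1.4 = 163.58 sts.
→ 162.

CO 162 sts.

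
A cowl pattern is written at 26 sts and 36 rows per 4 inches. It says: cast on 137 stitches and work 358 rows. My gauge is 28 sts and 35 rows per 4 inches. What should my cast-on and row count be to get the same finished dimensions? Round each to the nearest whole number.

Stitches: 137 × 28/26 = 147.54 → 148.
Rows: 358 × 35/36 = 348.06 → 348.

Cast on 148 stitches; work 348 rows.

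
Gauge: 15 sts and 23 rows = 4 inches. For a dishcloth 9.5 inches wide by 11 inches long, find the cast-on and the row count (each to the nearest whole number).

Stitch gauge = 15/4 = 3.75 sts/in; 9.5 × 3.75 = 35.62 → 36 sts.
Row gauge = 23/4 = 5.75 rows/in; 11 × 5.75 = 63.25 → 63 rows.

Cast on 36 stitches and work 63 rows.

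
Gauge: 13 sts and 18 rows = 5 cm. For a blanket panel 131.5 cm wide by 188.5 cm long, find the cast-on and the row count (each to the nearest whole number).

Cast on 342 stitches and work 679 rows.

Stitch gauge = 13/5 = 2.6 sts/cm; 131.5 × 2.6 = 341.90 → 342 sts.
Row gauge = 18/5 = 3.6 rows/cm; 188.5 × 3.6 = 678.60 → 679 rows.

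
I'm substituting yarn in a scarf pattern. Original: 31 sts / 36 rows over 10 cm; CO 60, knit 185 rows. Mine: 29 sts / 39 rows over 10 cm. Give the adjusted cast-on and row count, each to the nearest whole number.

Stitches: 60 × 29/31 = 56.13 → 56.
Rows: 185 × 39/36 = 200.42 → 200.

Cast on 56 stitches; work 200 rows.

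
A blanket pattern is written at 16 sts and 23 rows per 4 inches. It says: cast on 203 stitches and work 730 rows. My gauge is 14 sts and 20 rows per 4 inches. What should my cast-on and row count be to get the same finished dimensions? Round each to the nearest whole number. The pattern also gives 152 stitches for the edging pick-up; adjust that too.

Stitches: 203 × 14/16 = 177.62 → 178.
Rows: 730 × 20/23 = 634.78 → 635.
edging pick-up: 152 × 14/16 = 133.00 → 133.

Cast on 178 stitches; work 635 rows; edging pick-up 133 stitches.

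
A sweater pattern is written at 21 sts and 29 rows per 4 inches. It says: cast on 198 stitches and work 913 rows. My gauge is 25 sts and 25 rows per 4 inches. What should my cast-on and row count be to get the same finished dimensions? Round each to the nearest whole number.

Stitches: 198 × 25/21 = 235.71 → 236.
Rows: 913 × 25/29 = 787.07 → 787.

Cast on 236 stitches; work 787 rows.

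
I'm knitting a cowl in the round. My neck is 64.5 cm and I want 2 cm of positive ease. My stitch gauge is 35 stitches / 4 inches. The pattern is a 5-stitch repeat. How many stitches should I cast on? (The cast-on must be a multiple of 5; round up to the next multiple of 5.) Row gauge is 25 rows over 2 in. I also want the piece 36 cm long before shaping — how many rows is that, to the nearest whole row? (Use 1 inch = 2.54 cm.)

Cast on 230 stitches; work 177 rows.

Finished = 64.5 + 2 = 66.5 cm.
66.5 cm × 1/2.54 = 26.18 inches.
35/4 = 8.75 sts per in; 26.18 × 8.75 = 229.08 sts.
Next multiple of 5 → 230.
36 cm = 14.17 inches; × 12.5 = 177.17 → 177 rows.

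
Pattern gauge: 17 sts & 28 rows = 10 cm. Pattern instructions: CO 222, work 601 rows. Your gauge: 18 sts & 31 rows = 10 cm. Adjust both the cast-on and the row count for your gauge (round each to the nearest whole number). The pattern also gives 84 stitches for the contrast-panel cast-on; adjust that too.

Cast on 235 stitches; work 665 rows; contrast-panel cast-on 89 stitches.

Stitches: 222 × 18/17 = 235.06 → 235.
Rows: 601 × 31/28 = 665.39 → 665.
contrast-panel cast-on: 84 × 18/17 = 88.94 → 89.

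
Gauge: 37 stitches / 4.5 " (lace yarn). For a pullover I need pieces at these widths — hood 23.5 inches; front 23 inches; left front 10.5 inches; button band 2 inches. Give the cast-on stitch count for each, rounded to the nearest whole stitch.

Rate = 37/4.5 = 8.222 sts per in.
hood: 23.5 × 8.222 = 193.22 → 193.
front: 23 × 8.222 = 189.11 → 189.
left front: 10.5 × 8.222 = 86.33 → 86.
button band: 2 × 8.222 = 16.44 → 16.

hood 193; front 189; left front 86; button band 16.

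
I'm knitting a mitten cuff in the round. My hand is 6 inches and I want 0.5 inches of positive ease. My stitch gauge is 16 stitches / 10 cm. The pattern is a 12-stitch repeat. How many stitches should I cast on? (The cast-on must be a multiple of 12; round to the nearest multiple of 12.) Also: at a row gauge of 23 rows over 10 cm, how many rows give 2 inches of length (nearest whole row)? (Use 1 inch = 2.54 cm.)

Cast on 24 stitches; work 12 rows.

Finished = 6 + 0.5 = 6.5 inches.
6.5 inches × 2.54 = 16.51 cm.
16/10 = 1.6 sts per cm; 16.51 × 1.6 = 26.42 sts.
Nearest multiple of 12 → 24.
2 inches = 5.08 cm; × 2.3 = 11.68 → 12 rows.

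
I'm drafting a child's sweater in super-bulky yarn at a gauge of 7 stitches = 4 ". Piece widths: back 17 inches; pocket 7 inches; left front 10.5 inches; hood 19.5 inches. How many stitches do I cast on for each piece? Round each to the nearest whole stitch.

back 30; pocket 12; left front 18; hood 34.

Rate = 7/4 = 1.75 sts per in.
back: 17 × 1.75 = 29.75 → 30.
pocket: 7 × 1.75 = 12.25 → 12.
left front: 10.5 × 1.75 = 18.38 → 18.
hood: 19.5 × 1.75 = 34.12 → 34.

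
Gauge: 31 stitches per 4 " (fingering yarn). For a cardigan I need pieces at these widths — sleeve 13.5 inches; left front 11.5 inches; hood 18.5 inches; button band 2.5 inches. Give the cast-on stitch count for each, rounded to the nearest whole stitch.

Rate = 31/4 = 7.75 sts per in.
sleeve: 13.5 × 7.75 = 104.62 → 105.
left front: 11.5 × 7.75 = 89.12 → 89.
hood: 18.5 × 7.75 = 143.38 → 143.
button band: 2.5 × 7.75 = 19.38 → 19.

sleeve 105; left front 89; hood 143; button band 19.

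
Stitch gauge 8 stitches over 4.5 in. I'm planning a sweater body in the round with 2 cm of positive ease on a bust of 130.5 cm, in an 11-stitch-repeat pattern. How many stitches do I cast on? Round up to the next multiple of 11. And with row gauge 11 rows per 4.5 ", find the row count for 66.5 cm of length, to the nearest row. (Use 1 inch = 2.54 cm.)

Finished = 130.5 + 2 = 132.5 cm.
132.5 cm × 1/2.54 = 52.17 inches.
8/4.5 = 1.778 sts per in; 52.17 × 1.778 = 92.74 sts.
Next multiple of 11 → 99.
66.5 cm = 26.18 inches; × 2.444 = 64.00 → 64 rows.

Cast on 99 stitches; work 64 rows.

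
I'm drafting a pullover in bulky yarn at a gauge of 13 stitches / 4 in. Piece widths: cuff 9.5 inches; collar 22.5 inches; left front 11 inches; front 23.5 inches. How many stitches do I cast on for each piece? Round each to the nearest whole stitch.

Rate = 13/4 = 3.25 sts per in.
cuff: 9.5 × 3.25 = 30.88 → 31.
collar: 22.5 × 3.25 = 73.12 → 73.
left front: 11 × 3.25 = 35.75 → 36.
front: 23.5 × 3.25 = 76.38 → 76.

cuff 31; collar 73; left front 36; front 76.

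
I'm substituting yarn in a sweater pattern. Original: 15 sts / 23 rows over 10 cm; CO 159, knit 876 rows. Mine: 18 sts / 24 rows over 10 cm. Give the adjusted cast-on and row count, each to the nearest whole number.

Stitches: 159 × 18/15 = 190.80 → 191.
Rows: 876 × 24/23 = 914.09 → 914.

Cast on 191 stitches; work 914 rows.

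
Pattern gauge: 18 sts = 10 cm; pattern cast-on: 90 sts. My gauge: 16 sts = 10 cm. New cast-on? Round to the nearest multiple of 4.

Scale factor = 16 / 18 = 0.889.
90 × 16 / 18 = 80.00 sts.

80 stitches.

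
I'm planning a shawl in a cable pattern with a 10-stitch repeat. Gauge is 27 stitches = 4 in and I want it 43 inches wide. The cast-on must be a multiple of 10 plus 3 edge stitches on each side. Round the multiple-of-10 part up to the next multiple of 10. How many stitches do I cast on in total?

296 stitches.

27 / 4 = 6.75 sts per inch.
43 × 6.75 = 290.25 sts.
Less 6 edge sts → 284.25 for the repeat.
Next multiple of 10: 290.
Add back 6 edge sts → 296.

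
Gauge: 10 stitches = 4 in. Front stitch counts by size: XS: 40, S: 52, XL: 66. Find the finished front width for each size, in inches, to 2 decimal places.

XS 16.00 inches; S 20.80 inches; XL 26.40 inches.

10/4 = 2.5 sts per in.
XS: 40 / 2.5 = 16.000 → 16.00 in.
S: 52 / 2.5 = 20.800 → 20.80 in.
XL: 66 / 2.5 = 26.400 → 26.40 in.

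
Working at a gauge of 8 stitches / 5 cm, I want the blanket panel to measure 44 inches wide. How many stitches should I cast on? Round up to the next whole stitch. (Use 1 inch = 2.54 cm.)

44 in = 111.76 cm.
8 stitches / 5 cm = 1.6 stitches per cm.
111.76 × 1.6 = 178.82 stitches.
Round up → 179.

179 stitches.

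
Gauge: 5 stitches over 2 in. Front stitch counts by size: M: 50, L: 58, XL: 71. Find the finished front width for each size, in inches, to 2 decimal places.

M 20.00 inches; L 23.20 inches; XL 28.40 inches.

5/2 = 2.5 sts per in.
M: 50 / 2.5 = 20.000 → 20.00 in.
L: 58 / 2.5 = 23.200 → 23.20 in.
XL: 71 / 2.5 = 28.400 → 28.40 in.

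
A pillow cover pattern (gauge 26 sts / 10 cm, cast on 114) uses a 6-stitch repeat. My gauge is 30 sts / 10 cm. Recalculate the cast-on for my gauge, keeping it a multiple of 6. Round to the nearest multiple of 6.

CO 132 sts.

114 × 30 / 26 = 131.54.
Nearest multiple of 6: 132.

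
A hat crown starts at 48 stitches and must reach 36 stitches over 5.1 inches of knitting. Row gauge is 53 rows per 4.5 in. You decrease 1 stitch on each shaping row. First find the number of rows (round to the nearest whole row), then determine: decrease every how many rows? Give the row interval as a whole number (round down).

Decrease every 5th row.

Rows = 5.1 × 11.778 = 60.1 → 60 rows.
Stitches to remove: 12 → 12 shaping rows (at 1 st each).
60 / 12 = 5.00 → every 5 rows.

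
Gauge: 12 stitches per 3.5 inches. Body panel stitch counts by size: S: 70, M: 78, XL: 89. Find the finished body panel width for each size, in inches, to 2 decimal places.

S 20.42 inches; M 22.75 inches; XL 25.96 inches.

12/3.5 = 3.429 sts per in.
S: 70 / 3.429 = 20.417 → 20.42 in.
M: 78 / 3.429 = 22.750 → 22.75 in.
XL: 89 / 3.429 = 25.958 → 25.96 in.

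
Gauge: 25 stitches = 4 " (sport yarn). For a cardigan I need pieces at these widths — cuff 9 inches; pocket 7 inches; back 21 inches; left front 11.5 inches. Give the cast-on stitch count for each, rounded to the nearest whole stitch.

Rate = 25/4 = 6.25 sts per in.
cuff: 9 × 6.25 = 56.25 → 56.
pocket: 7 × 6.25 = 43.75 → 44.
back: 21 × 6.25 = 131.25 → 131.
left front: 11.5 × 6.25 = 71.88 → 72.

cuff 56; pocket 44; back 131; left front 72.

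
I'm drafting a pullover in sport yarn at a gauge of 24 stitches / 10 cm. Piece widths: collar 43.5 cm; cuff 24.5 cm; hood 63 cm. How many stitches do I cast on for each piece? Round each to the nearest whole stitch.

collar 104; cuff 59; hood 151.

Rate = 24/10 = 2.4 sts per cm.
collar: 43.5 × 2.4 = 104.40 → 104.
cuff: 24.5 × 2.4 = 58.80 → 59.
hood: 63 × 2.4 = 151.20 → 151.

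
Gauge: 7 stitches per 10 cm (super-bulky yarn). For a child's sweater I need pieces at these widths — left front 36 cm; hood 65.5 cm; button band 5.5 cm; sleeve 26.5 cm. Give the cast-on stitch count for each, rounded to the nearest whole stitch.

Rate = 7/10 = 0.7 sts per cm.
left front: 36 × 0.7 = 25.20 → 25.
hood: 65.5 × 0.7 = 45.85 → 46.
button band: 5.5 × 0.7 = 3.85 → 4.
sleeve: 26.5 × 0.7 = 18.55 → 19.

left front 25; hood 46; button band 4; sleeve 19.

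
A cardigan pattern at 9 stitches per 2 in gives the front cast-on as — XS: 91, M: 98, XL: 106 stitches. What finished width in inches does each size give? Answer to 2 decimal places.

XS 20.22 inches; M 21.78 inches; XL 23.56 inches.

9/2 = 4.5 sts per in.
XS: 91 / 4.5 = 20.222 → 20.22 in.
M: 98 / 4.5 = 21.778 → 21.78 in.
XL: 106 / 4.5 = 23.556 → 23.56 in.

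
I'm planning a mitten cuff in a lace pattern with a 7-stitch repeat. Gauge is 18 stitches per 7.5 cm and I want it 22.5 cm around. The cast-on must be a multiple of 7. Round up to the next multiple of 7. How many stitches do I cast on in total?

18 / 7.5 = 2.4 sts per cm.
22.5 × 2.4 = 54.00 sts.
Next multiple of 7: 56.

CO 56 sts.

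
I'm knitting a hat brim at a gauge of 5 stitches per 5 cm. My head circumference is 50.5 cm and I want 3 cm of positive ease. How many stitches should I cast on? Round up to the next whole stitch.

Finished = 50.5 + 3 = 53.5 cm.
5 / 5 = 1 sts per cm.
53.50 × 1 = 53.50 sts.
→ 54 sts.

Cast on 54 stitches.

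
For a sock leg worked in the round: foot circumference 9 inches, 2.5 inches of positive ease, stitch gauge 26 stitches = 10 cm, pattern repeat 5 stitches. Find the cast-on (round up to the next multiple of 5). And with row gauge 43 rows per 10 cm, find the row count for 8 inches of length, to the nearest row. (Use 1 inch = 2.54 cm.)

Finished = 9 + 2.5 = 11.5 inches.
11.5 inches × 2.54 = 29.21 cm.
26/10 = 2.6 sts per cm; 29.21 × 2.6 = 75.95 sts.
Next multiple of 5 → 80.
8 inches = 20.32 cm; × 4.3 = 87.38 → 87 rows.

Cast on 80 stitches; work 87 rows.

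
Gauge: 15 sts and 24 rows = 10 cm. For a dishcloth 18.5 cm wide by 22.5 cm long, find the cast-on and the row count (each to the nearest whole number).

Stitch gauge = 15/10 = 1.5 sts/cm; 18.5 × 1.5 = 27.75 → 28 sts.
Row gauge = 24/10 = 2.4 rows/cm; 22.5 × 2.4 = 54.00 → 54 rows.

Cast on 28 stitches and work 54 rows.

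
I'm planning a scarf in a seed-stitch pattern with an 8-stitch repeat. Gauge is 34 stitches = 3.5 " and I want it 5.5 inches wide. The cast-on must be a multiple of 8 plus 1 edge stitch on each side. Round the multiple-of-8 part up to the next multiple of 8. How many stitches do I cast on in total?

34 / 3.5 = 9.714 sts per inch.
5.5 × 9.714 = 53.43 sts.
Less 2 edge sts → 51.43 for the repeat.
Next multiple of 8: 56.
Add back 2 edge sts → 58.

CO 58 sts.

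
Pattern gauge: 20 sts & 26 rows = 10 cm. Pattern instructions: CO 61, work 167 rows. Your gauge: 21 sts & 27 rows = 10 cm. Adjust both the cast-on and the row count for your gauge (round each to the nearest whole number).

Stitches: 61 × 21/20 = 64.05 → 64.
Rows: 167 × 27/26 = 173.42 → 173.

Cast on 64 stitches; work 173 rows.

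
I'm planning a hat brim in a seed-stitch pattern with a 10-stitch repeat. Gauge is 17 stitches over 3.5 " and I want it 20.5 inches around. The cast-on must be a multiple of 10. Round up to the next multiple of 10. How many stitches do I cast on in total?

17 / 3.5 = 4.857 sts per inch.
20.5 × 4.857 = 99.57 sts.
Next multiple of 10: 100.

100 stitches.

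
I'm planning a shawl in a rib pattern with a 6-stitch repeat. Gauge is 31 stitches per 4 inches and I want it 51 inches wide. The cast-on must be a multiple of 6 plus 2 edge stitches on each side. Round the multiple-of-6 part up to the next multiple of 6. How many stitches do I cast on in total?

31 / 4 = 7.75 sts per inch.
51 × 7.75 = 395.25 sts.
Less 4 edge sts → 391.25 for the repeat.
Next multiple of 6: 396.
Add back 4 edge sts → 400.

400 stitches.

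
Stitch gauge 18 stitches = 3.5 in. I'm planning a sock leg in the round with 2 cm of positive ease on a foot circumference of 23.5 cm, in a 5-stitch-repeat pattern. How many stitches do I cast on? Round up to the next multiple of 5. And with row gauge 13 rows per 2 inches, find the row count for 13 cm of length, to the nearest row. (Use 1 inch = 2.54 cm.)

Finished = 23.5 + 2 = 25.5 cm.
25.5 cm × 1/2.54 = 10.04 inches.
18/3.5 = 5.143 sts per in; 10.04 × 5.143 = 51.63 sts.
Next multiple of 5 → 55.
13 cm = 5.12 inches; × 6.5 = 33.27 → 33 rows.

Cast on 55 stitches; work 33 rows.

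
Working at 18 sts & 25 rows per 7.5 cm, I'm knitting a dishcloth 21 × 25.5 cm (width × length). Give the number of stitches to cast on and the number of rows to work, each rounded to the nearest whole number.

Cast on 50 stitches and work 85 rows.

Stitch gauge = 18/7.5 = 2.4 sts/cm; 21 × 2.4 = 50.40 → 50 sts.
Row gauge = 25/7.5 = 3.333 rows/cm; 25.5 × 3.333 = 85.00 → 85 rows.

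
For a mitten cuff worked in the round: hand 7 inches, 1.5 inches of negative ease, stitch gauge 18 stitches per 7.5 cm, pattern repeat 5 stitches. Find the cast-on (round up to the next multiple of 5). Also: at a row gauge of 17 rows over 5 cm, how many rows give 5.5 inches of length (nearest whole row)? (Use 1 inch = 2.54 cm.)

Cast on 35 stitches; work 47 rows.

Finished = 7 − 1.5 = 5.5 inches.
5.5 inches × 2.54 = 13.97 cm.
18/7.5 = 2.4 sts per cm; 13.97 × 2.4 = 33.53 sts.
Next multiple of 5 → 35.
5.5 inches = 13.97 cm; × 3.4 = 47.50 → 47 rows.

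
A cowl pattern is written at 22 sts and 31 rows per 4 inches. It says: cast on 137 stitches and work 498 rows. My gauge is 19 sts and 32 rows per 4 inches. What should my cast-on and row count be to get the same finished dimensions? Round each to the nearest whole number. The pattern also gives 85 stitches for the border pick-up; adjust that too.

Stitches: 137 × 19/22 = 118.32 → 118.
Rows: 498 × 32/31 = 514.06 → 514.
border pick-up: 85 × 19/22 = 73.41 → 73.

Cast on 118 stitches; work 514 rows; border pick-up 73 stitches.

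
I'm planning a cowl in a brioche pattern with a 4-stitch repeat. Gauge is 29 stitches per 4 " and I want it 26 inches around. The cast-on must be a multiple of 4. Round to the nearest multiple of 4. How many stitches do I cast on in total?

Cast on 188 stitches.

29 / 4 = 7.25 sts per inch.
26 × 7.25 = 188.50 sts.
Nearest multiple of 4: 188.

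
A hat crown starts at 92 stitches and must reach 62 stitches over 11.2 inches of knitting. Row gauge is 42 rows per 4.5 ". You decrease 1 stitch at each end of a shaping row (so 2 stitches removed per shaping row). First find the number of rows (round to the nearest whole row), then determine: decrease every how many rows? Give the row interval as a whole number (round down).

Rows = 11.2 × 9.333 = 104.5 → 105 rows.
Stitches to remove: 30 → 15 shaping rows (at 2 st each).
105 / 15 = 7.00 → every 7 rows.

Decrease every 7th row.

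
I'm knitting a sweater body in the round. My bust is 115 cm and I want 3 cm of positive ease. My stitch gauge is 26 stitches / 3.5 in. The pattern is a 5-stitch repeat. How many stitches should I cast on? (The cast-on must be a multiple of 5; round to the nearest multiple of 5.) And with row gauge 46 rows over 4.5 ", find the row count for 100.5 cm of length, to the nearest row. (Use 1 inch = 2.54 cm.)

Finished = 115 + 3 = 118 cm.
118 cm × 1/2.54 = 46.46 inches.
26/3.5 = 7.429 sts per in; 46.46 × 7.429 = 345.11 sts.
Nearest multiple of 5 → 345.
100.5 cm = 39.57 inches; × 10.222 = 404.46 → 404 rows.

Cast on 345 stitches; work 404 rows.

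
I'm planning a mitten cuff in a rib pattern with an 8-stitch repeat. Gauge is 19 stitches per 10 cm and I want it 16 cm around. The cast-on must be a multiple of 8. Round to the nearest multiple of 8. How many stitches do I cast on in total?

19 / 10 = 1.9 sts per cm.
16 × 1.9 = 30.40 sts.
Nearest multiple of 8: 32.

Cast on 32 stitches.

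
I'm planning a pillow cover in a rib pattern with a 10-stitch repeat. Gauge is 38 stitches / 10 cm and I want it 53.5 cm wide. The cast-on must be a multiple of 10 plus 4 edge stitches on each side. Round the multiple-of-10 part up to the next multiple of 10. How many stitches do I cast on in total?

CO 208 sts.

38 / 10 = 3.8 sts per cm.
53.5 × 3.8 = 203.30 sts.
Less 8 edge sts → 195.30 for the repeat.
Next multiple of 10: 200.
Add back 8 edge sts → 208.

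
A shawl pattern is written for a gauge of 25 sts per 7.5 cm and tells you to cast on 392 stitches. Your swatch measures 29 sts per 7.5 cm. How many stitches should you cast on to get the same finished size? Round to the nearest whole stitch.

Scale factor = 29 / 25 = 1.160.
392 × 29 / 25 = 454.72 sts.
→ 455 sts.

455 stitches.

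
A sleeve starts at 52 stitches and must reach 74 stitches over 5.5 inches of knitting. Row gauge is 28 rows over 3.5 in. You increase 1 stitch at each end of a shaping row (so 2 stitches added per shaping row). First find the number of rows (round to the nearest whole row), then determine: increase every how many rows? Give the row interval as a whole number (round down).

Increase every 4th row.

Rows = 5.5 × 8 = 44.0 → 44 rows.
Stitches to add: 22 → 11 shaping rows (at 2 st each).
44 / 11 = 4.00 → every 4 rows.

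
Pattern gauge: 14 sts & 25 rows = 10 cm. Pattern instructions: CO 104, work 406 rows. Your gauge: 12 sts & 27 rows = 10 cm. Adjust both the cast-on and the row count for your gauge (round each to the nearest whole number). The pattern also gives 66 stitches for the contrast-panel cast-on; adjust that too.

Cast on 89 stitches; work 438 rows; contrast-panel cast-on 57 stitches.

Stitches: 104 × 12/14 = 89.14 → 89.
Rows: 406 × 27/25 = 438.48 → 438.
contrast-panel cast-on: 66 × 12/14 = 56.57 → 57.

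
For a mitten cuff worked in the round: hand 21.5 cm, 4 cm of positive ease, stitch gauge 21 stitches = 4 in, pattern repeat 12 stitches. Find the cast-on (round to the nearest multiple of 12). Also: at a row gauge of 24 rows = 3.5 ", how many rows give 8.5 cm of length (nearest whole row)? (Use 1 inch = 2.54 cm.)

Cast on 48 stitches; work 23 rows.

Finished = 21.5 + 4 = 25.5 cm.
25.5 cm × 1/2.54 = 10.04 inches.
21/4 = 5.25 sts per in; 10.04 × 5.25 = 52.71 sts.
Nearest multiple of 12 → 48.
8.5 cm = 3.35 inches; × 6.857 = 22.95 → 23 rows.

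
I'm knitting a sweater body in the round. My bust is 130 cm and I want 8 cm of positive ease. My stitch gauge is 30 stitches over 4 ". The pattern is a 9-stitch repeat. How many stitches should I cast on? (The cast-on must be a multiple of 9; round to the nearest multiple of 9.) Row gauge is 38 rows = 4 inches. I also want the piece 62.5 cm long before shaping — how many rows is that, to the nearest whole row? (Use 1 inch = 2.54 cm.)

Cast on 405 stitches; work 234 rows.

Finished = 130 + 8 = 138 cm.
138 cm × 1/2.54 = 54.33 inches.
30/4 = 7.5 sts per in; 54.33 × 7.5 = 407.48 sts.
Nearest multiple of 9 → 405.
62.5 cm = 24.61 inches; × 9.5 = 233.76 → 234 rows.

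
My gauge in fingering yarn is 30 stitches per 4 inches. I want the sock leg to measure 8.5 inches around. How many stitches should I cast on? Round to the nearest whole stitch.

30 stitches / 4 in = 7.5 stitches per inch.
8.5 × 7.5 = 63.75 stitches.
Round to nearest → 64.

64 stitches.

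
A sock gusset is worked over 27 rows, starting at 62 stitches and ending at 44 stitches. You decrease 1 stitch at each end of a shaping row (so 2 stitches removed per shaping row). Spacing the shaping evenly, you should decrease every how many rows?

Decrease every 3rd row.

Stitches to remove: |44 − 62| = 18.
Shaping rows needed: 18 / 2 = 9.
27 rows / 9 = every 3 rows.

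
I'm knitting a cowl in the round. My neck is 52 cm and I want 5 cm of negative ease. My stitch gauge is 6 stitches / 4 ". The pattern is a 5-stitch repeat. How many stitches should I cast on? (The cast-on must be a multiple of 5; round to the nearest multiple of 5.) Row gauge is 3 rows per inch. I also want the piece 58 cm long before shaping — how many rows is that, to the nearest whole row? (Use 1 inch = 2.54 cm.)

Cast on 30 stitches; work 69 rows.

Finished = 52 − 5 = 47 cm.
47 cm × 1/2.54 = 18.50 inches.
6/4 = 1.5 sts per in; 18.50 × 1.5 = 27.76 sts.
Nearest multiple of 5 → 30.
58 cm = 22.83 inches; × 3 = 68.50 → 69 rows.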